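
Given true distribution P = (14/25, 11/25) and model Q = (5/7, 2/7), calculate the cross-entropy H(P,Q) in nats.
0.7396 nats

Cross-entropy: H(P,Q) = -Σ p(x) log q(x)

Alternatively: H(P,Q) = H(P) + D_KL(P||Q)
H(P) = 0.6859 nats
D_KL(P||Q) = 0.0537 nats

H(P,Q) = 0.6859 + 0.0537 = 0.7396 nats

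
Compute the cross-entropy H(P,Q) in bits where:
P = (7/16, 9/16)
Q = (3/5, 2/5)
1.0660 bits

Cross-entropy: H(P,Q) = -Σ p(x) log q(x)

Alternatively: H(P,Q) = H(P) + D_KL(P||Q)
H(P) = 0.9887 bits
D_KL(P||Q) = 0.0773 bits

H(P,Q) = 0.9887 + 0.0773 = 1.0660 bits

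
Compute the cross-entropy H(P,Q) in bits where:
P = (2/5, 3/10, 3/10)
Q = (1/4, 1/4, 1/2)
1.7000 bits

Cross-entropy: H(P,Q) = -Σ p(x) log q(x)

Alternatively: H(P,Q) = H(P) + D_KL(P||Q)
H(P) = 1.5710 bits
D_KL(P||Q) = 0.1290 bits

H(P,Q) = 1.5710 + 0.1290 = 1.7000 bits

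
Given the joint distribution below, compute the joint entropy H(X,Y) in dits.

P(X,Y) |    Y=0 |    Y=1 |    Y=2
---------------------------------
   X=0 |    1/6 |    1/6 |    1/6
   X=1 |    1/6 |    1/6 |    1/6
0.7782 dits

Joint entropy is H(X,Y) = -Σ_{x,y} p(x,y) log p(x,y).

Summing over all non-zero entries:
H(X,Y) = -[1/6·log_10(1/6) + 1/6·log_10(1/6) + 1/6·log_10(1/6) + 1/6·log_10(1/6) + 1/6·log_10(1/6) + 1/6·log_10(1/6)]
H(X,Y) = 0.7782 dits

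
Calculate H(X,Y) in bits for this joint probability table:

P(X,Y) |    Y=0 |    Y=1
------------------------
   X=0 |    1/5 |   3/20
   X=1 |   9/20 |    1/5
1.8577 bits

Joint entropy is H(X,Y) = -Σ_{x,y} p(x,y) log p(x,y).

Summing over all non-zero entries:
H(X,Y) = -[1/5·log_2(1/5) + 3/20·log_2(3/20) + 9/20·log_2(9/20) + 1/5·log_2(1/5)]
H(X,Y) = 1.8577 bits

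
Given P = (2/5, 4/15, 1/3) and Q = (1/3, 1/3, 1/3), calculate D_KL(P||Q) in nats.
0.0134 nats

KL divergence: D_KL(P||Q) = Σ p(x) log(p(x)/q(x))

Computing term by term:
  x=0: 2/5 × log_e[(2/5)/(1/3)] = 2/5 × 0.1823 = 0.0729
  x=1: 4/15 × log_e[(4/15)/(1/3)] = 4/15 × -0.2231 = -0.0595
  x=2: 1/3 × log_e[(1/3)/(1/3)] = 1/3 × 0.0000 = 0.0000

D_KL(P||Q) = 0.0134 nats

Note: KL divergence is always non-negative and equals 0 iff P = Q.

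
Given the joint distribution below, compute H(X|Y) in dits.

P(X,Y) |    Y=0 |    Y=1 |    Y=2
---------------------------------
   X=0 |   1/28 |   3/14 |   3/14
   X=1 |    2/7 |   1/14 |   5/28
0.2360 dits

Using the chain rule: H(X|Y) = H(X,Y) - H(Y)

First, compute H(X,Y) = 0.7093 dits

Marginal P(Y) = (9/28, 2/7, 11/28)
H(Y) = 0.4733 dits

H(X|Y) = H(X,Y) - H(Y) = 0.7093 - 0.4733 = 0.2360 dits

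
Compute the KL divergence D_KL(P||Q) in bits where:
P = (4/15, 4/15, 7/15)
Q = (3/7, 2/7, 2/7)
0.1212 bits

KL divergence: D_KL(P||Q) = Σ p(x) log(p(x)/q(x))

Computing term by term:
  x=0: 4/15 × log_2[(4/15)/(3/7)] = 4/15 × -0.6845 = -0.1825
  x=1: 4/15 × log_2[(4/15)/(2/7)] = 4/15 × -0.0995 = -0.0265
  x=2: 7/15 × log_2[(7/15)/(2/7)] = 7/15 × 0.7078 = 0.3303

D_KL(P||Q) = 0.1212 bits

Note: KL divergence is always non-negative and equals 0 iff P = Q.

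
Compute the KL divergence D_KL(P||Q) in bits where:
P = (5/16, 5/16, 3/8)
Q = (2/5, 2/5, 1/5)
0.1175 bits

KL divergence: D_KL(P||Q) = Σ p(x) log(p(x)/q(x))

Computing term by term:
  x=0: 5/16 × log_2[(5/16)/(2/5)] = 5/16 × -0.3561 = -0.1113
  x=1: 5/16 × log_2[(5/16)/(2/5)] = 5/16 × -0.3561 = -0.1113
  x=2: 3/8 × log_2[(3/8)/(1/5)] = 3/8 × 0.9069 = 0.3401

D_KL(P||Q) = 0.1175 bits

Note: KL divergence is always non-negative and equals 0 iff P = Q.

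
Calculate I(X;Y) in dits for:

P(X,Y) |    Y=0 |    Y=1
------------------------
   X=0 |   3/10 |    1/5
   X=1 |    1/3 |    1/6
0.0010 dits

Mutual information: I(X;Y) = H(X) + H(Y) - H(X,Y)

Marginals:
P(X) = (1/2, 1/2), H(X) = 0.3010 dits
P(Y) = (19/30, 11/30), H(Y) = 0.2854 dits

Joint entropy: H(X,Y) = 0.5854 dits

I(X;Y) = 0.3010 + 0.2854 - 0.5854 = 0.0010 dits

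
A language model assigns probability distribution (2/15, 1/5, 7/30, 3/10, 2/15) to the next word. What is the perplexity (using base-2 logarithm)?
4.7586

Perplexity is 2^H (or exp(H) for natural log).

First, H = -Σ p log p = 2.2505 bits
Perplexity = 2^2.2505 = 4.7586

Interpretation: The model's uncertainty is equivalent to choosing uniformly among 4.8 options.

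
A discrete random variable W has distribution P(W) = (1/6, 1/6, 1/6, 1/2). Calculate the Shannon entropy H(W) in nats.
1.2425 nats

Shannon entropy is H(X) = -Σ p(x) log p(x).

For P = (1/6, 1/6, 1/6, 1/2):
H = -1/6 × log_e(1/6) -1/6 × log_e(1/6) -1/6 × log_e(1/6) -1/2 × log_e(1/2)
H = 1.2425 nats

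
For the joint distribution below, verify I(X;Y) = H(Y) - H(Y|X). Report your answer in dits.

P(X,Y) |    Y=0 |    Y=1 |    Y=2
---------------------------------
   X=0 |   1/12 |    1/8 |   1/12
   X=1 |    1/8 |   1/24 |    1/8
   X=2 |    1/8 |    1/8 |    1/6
I(X;Y) = 0.0139 dits

Mutual information has multiple equivalent forms:
- I(X;Y) = H(X) - H(X|Y)
- I(X;Y) = H(Y) - H(Y|X)
- I(X;Y) = H(X) + H(Y) - H(X,Y)

Computing all quantities:
H(X) = 0.4706, H(Y) = 0.4749, H(X,Y) = 0.9315
H(X|Y) = 0.4566, H(Y|X) = 0.4609

Verification:
H(X) - H(X|Y) = 0.4706 - 0.4566 = 0.0139
H(Y) - H(Y|X) = 0.4749 - 0.4609 = 0.0139
H(X) + H(Y) - H(X,Y) = 0.4706 + 0.4749 - 0.9315 = 0.0139

All forms give I(X;Y) = 0.0139 dits. ✓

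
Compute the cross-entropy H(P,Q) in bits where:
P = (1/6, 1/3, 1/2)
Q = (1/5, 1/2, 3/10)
1.5888 bits

Cross-entropy: H(P,Q) = -Σ p(x) log q(x)

Alternatively: H(P,Q) = H(P) + D_KL(P||Q)
H(P) = 1.4591 bits
D_KL(P||Q) = 0.1297 bits

H(P,Q) = 1.4591 + 0.1297 = 1.5888 bits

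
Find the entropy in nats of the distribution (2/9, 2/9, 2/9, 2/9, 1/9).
1.5811 nats

Shannon entropy is H(X) = -Σ p(x) log p(x).

For P = (2/9, 2/9, 2/9, 2/9, 1/9):
H = -2/9 × log_e(2/9) -2/9 × log_e(2/9) -2/9 × log_e(2/9) -2/9 × log_e(2/9) -1/9 × log_e(1/9)
H = 1.5811 nats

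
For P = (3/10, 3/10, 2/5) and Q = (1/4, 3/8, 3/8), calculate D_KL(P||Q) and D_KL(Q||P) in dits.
D_KL(P||Q) = 0.0059, D_KL(Q||P) = 0.0060

KL divergence is not symmetric: D_KL(P||Q) ≠ D_KL(Q||P) in general.

D_KL(P||Q) = 0.0059 dits
D_KL(Q||P) = 0.0060 dits

No, they are not equal!

This asymmetry is why KL divergence is not a true distance metric.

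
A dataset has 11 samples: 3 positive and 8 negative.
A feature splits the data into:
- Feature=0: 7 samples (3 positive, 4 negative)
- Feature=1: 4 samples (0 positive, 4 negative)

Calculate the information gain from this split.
0.2184 bits

Information Gain = H(Y) - H(Y|Feature)

Before split:
P(positive) = 3/11 = 0.2727
H(Y) = 0.8454 bits

After split:
Feature=0: H = 0.9852 bits (weight = 7/11)
Feature=1: H = 0.0000 bits (weight = 4/11)
H(Y|Feature) = (7/11)×0.9852 + (4/11)×0.0000 = 0.6270 bits

Information Gain = 0.8454 - 0.6270 = 0.2184 bits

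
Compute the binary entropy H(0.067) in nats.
0.2458 nats

The binary entropy function is:
H(p) = -p log(p) - (1-p) log(1-p)

H(0.067) = -0.067 × log_e(0.067) - 0.933 × log_e(0.933)
H(0.067) = 0.2458 nats

Note: Binary entropy is maximized at p=0.5 (H=1 bit) and minimized at p=0 or p=1 (H=0).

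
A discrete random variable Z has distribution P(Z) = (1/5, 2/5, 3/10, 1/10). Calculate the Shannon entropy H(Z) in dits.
0.5558 dits

Shannon entropy is H(X) = -Σ p(x) log p(x).

For P = (1/5, 2/5, 3/10, 1/10):
H = -1/5 × log_10(1/5) -2/5 × log_10(2/5) -3/10 × log_10(3/10) -1/10 × log_10(1/10)
H = 0.5558 dits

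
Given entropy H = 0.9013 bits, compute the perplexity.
1.8677

Perplexity is 2^H (or exp(H) for natural log).

H = 0.9013 bits
Perplexity = 2^0.9013 = 1.8677

Interpretation: The model's uncertainty is equivalent to choosing uniformly among 1.9 options.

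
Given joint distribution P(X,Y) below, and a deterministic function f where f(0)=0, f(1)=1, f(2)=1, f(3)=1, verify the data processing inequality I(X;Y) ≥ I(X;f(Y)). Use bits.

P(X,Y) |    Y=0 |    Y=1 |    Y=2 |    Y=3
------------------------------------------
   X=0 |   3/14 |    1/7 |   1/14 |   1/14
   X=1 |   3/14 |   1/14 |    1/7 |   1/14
I(X;Y) = 0.0350, I(X;f(Y)) = 0.0000, inequality holds: 0.0350 ≥ 0.0000

Data Processing Inequality: For any Markov chain X → Y → Z, we have I(X;Y) ≥ I(X;Z).

Here Z = f(Y) is a deterministic function of Y, forming X → Y → Z.

Original I(X;Y) = 0.0350 bits

After applying f:
P(X,Z) where Z=f(Y):
- P(X,Z=0) = P(X,Y=0)
- P(X,Z=1) = P(X,Y=1) + P(X,Y=2) + P(X,Y=3)

I(X;Z) = I(X;f(Y)) = 0.0000 bits

Verification: 0.0350 ≥ 0.0000 ✓

Information cannot be created by processing; the function f can only lose information about X.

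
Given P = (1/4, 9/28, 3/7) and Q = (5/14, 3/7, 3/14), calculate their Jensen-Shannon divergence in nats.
0.0268 nats

Jensen-Shannon divergence is:
JSD(P||Q) = 0.5 × D_KL(P||M) + 0.5 × D_KL(Q||M)
where M = 0.5 × (P + Q) is the mixture distribution.

M = 0.5 × (1/4, 9/28, 3/7) + 0.5 × (5/14, 3/7, 3/14) = (0.303571, 3/8, 9/28)

D_KL(P||M) = 0.0252 nats
D_KL(Q||M) = 0.0284 nats

JSD(P||Q) = 0.5 × 0.0252 + 0.5 × 0.0284 = 0.0268 nats

Unlike KL divergence, JSD is symmetric and bounded: 0 ≤ JSD ≤ log(2).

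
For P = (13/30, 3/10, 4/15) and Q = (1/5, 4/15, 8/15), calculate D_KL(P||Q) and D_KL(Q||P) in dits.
D_KL(P||Q) = 0.0806, D_KL(Q||P) = 0.0798

KL divergence is not symmetric: D_KL(P||Q) ≠ D_KL(Q||P) in general.

D_KL(P||Q) = 0.0806 dits
D_KL(Q||P) = 0.0798 dits

No, they are not equal!

This asymmetry is why KL divergence is not a true distance metric.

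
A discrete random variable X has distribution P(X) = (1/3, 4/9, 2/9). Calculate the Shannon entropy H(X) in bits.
1.5305 bits

Shannon entropy is H(X) = -Σ p(x) log p(x).

For P = (1/3, 4/9, 2/9):
H = -1/3 × log_2(1/3) -4/9 × log_2(4/9) -2/9 × log_2(2/9)
H = 1.5305 bits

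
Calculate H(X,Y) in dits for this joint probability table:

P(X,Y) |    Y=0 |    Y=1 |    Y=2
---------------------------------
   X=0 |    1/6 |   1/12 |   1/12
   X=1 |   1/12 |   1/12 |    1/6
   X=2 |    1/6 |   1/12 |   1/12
0.9287 dits

Joint entropy is H(X,Y) = -Σ_{x,y} p(x,y) log p(x,y).

Summing over all non-zero entries:
H(X,Y) = -[1/6·log_10(1/6) + 1/12·log_10(1/12) + 1/12·log_10(1/12) + 1/12·log_10(1/12) + 1/12·log_10(1/12) + 1/6·log_10(1/6) + 1/6·log_10(1/6) + 1/12·log_10(1/12) + 1/12·log_10(1/12)]
H(X,Y) = 0.9287 dits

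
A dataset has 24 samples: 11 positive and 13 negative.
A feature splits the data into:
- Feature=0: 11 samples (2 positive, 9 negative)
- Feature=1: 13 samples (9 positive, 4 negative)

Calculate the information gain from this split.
0.1991 bits

Information Gain = H(Y) - H(Y|Feature)

Before split:
P(positive) = 11/24 = 0.4583
H(Y) = 0.9950 bits

After split:
Feature=0: H = 0.6840 bits (weight = 11/24)
Feature=1: H = 0.8905 bits (weight = 13/24)
H(Y|Feature) = (11/24)×0.6840 + (13/24)×0.8905 = 0.7959 bits

Information Gain = 0.9950 - 0.7959 = 0.1991 bits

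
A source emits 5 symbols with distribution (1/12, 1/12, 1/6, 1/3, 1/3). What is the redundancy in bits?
0.2370 bits

Redundancy measures how far a source is from maximum entropy:
R = H_max - H(X)

Maximum entropy for 5 symbols: H_max = log_2(5) = 2.3219 bits
Actual entropy: H(X) = 2.0850 bits
Redundancy: R = 2.3219 - 2.0850 = 0.2370 bits

This redundancy represents potential for compression: the source could be compressed by 0.2370 bits per symbol.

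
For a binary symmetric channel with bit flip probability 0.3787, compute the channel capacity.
0.0429 bits

For a binary symmetric channel (BSC) with error probability p:
Capacity C = 1 - H(p) bits per symbol

where H(p) = -p log₂(p) - (1-p) log₂(1-p) is the binary entropy function.

H(0.3787) = 0.9571 bits
C = 1 - 0.9571 = 0.0429 bits per symbol

This means we can reliably transmit up to 0.0429 bits of information per channel use.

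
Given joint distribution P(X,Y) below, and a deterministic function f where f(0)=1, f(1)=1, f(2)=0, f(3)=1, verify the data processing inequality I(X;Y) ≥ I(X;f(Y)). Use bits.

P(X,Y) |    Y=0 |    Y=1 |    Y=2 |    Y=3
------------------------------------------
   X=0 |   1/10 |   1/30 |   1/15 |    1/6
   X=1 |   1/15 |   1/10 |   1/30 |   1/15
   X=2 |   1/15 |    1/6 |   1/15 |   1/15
I(X;Y) = 0.1170, I(X;f(Y)) = 0.0034, inequality holds: 0.1170 ≥ 0.0034

Data Processing Inequality: For any Markov chain X → Y → Z, we have I(X;Y) ≥ I(X;Z).

Here Z = f(Y) is a deterministic function of Y, forming X → Y → Z.

Original I(X;Y) = 0.1170 bits

After applying f:
P(X,Z) where Z=f(Y):
- P(X,Z=0) = P(X,Y=2)
- P(X,Z=1) = P(X,Y=0) + P(X,Y=1) + P(X,Y=3)

I(X;Z) = I(X;f(Y)) = 0.0034 bits

Verification: 0.1170 ≥ 0.0034 ✓

Information cannot be created by processing; the function f can only lose information about X.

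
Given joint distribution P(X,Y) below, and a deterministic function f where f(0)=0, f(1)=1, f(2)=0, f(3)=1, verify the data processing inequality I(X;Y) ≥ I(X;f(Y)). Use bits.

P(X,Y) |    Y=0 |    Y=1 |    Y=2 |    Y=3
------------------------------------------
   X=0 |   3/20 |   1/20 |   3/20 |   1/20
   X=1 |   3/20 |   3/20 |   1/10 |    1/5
I(X;Y) = 0.0855, I(X;f(Y)) = 0.0803, inequality holds: 0.0855 ≥ 0.0803

Data Processing Inequality: For any Markov chain X → Y → Z, we have I(X;Y) ≥ I(X;Z).

Here Z = f(Y) is a deterministic function of Y, forming X → Y → Z.

Original I(X;Y) = 0.0855 bits

After applying f:
P(X,Z) where Z=f(Y):
- P(X,Z=0) = P(X,Y=0) + P(X,Y=2)
- P(X,Z=1) = P(X,Y=1) + P(X,Y=3)

I(X;Z) = I(X;f(Y)) = 0.0803 bits

Verification: 0.0855 ≥ 0.0803 ✓

Information cannot be created by processing; the function f can only lose information about X.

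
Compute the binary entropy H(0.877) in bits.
0.5379 bits

The binary entropy function is:
H(p) = -p log(p) - (1-p) log(1-p)

H(0.877) = -0.877 × log_2(0.877) - 0.123 × log_2(0.123)
H(0.877) = 0.5379 bits

Note: Binary entropy is maximized at p=0.5 (H=1 bit) and minimized at p=0 or p=1 (H=0).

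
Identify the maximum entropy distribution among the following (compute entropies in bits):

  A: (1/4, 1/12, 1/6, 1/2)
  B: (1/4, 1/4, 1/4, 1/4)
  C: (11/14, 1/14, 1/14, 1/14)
B

For a discrete distribution over n outcomes, entropy is maximized by the uniform distribution.

Computing entropies:
H(A) = 1.7296 bits
H(B) = 2.0000 bits
H(C) = 1.0892 bits

The uniform distribution (where all probabilities equal 1/4) achieves the maximum entropy of log_2(4) = 2.0000 bits.

Distribution B has the highest entropy.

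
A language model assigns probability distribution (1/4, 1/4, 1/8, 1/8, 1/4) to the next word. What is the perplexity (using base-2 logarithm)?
4.7568

Perplexity is 2^H (or exp(H) for natural log).

First, H = -Σ p log p = 2.2500 bits
Perplexity = 2^2.2500 = 4.7568

Interpretation: The model's uncertainty is equivalent to choosing uniformly among 4.8 options.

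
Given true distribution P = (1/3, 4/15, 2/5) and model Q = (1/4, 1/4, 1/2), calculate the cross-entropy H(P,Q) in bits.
1.6000 bits

Cross-entropy: H(P,Q) = -Σ p(x) log q(x)

Alternatively: H(P,Q) = H(P) + D_KL(P||Q)
H(P) = 1.5656 bits
D_KL(P||Q) = 0.0344 bits

H(P,Q) = 1.5656 + 0.0344 = 1.6000 bits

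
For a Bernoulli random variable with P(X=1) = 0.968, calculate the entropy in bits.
0.2043 bits

The binary entropy function is:
H(p) = -p log(p) - (1-p) log(1-p)

H(0.968) = -0.968 × log_2(0.968) - 0.032 × log_2(0.032)
H(0.968) = 0.2043 bits

Note: Binary entropy is maximized at p=0.5 (H=1 bit) and minimized at p=0 or p=1 (H=0).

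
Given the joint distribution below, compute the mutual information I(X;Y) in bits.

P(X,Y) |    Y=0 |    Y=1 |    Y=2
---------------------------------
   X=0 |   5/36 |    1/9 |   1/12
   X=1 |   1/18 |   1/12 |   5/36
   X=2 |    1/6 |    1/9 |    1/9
0.0454 bits

Mutual information: I(X;Y) = H(X) + H(Y) - H(X,Y)

Marginals:
P(X) = (1/3, 5/18, 7/18), H(X) = 1.5715 bits
P(Y) = (13/36, 11/36, 1/3), H(Y) = 1.5816 bits

Joint entropy: H(X,Y) = 3.1077 bits

I(X;Y) = 1.5715 + 1.5816 - 3.1077 = 0.0454 bits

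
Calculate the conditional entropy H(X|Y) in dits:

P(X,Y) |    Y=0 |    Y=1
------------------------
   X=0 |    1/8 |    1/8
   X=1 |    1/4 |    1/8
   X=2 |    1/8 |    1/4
0.4515 dits

Using the chain rule: H(X|Y) = H(X,Y) - H(Y)

First, compute H(X,Y) = 0.7526 dits

Marginal P(Y) = (1/2, 1/2)
H(Y) = 0.3010 dits

H(X|Y) = H(X,Y) - H(Y) = 0.7526 - 0.3010 = 0.4515 dits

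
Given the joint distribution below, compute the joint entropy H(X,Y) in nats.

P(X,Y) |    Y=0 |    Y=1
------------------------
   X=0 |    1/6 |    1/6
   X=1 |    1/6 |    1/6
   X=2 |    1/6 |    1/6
1.7918 nats

Joint entropy is H(X,Y) = -Σ_{x,y} p(x,y) log p(x,y).

Summing over all non-zero entries:
H(X,Y) = -[1/6·log_e(1/6) + 1/6·log_e(1/6) + 1/6·log_e(1/6) + 1/6·log_e(1/6) + 1/6·log_e(1/6) + 1/6·log_e(1/6)]
H(X,Y) = 1.7918 nats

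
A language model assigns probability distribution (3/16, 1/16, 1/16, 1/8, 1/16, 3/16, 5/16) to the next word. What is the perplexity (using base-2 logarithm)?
5.8768

Perplexity is 2^H (or exp(H) for natural log).

First, H = -Σ p log p = 2.5550 bits
Perplexity = 2^2.5550 = 5.8768

Interpretation: The model's uncertainty is equivalent to choosing uniformly among 5.9 options.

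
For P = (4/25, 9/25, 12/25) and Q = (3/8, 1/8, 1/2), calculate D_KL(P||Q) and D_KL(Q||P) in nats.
D_KL(P||Q) = 0.2249, D_KL(Q||P) = 0.2076

KL divergence is not symmetric: D_KL(P||Q) ≠ D_KL(Q||P) in general.

D_KL(P||Q) = 0.2249 nats
D_KL(Q||P) = 0.2076 nats

No, they are not equal!

This asymmetry is why KL divergence is not a true distance metric.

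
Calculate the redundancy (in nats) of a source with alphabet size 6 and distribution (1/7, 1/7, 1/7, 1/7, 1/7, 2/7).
0.0439 nats

Redundancy measures how far a source is from maximum entropy:
R = H_max - H(X)

Maximum entropy for 6 symbols: H_max = log_e(6) = 1.7918 nats
Actual entropy: H(X) = 1.7479 nats
Redundancy: R = 1.7918 - 1.7479 = 0.0439 nats

This redundancy represents potential for compression: the source could be compressed by 0.0439 nats per symbol.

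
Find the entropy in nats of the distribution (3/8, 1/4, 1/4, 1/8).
1.3209 nats

Shannon entropy is H(X) = -Σ p(x) log p(x).

For P = (3/8, 1/4, 1/4, 1/8):
H = -3/8 × log_e(3/8) -1/4 × log_e(1/4) -1/4 × log_e(1/4) -1/8 × log_e(1/8)
H = 1.3209 nats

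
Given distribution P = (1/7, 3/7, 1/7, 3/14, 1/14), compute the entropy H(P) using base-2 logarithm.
2.0742 bits

Shannon entropy is H(X) = -Σ p(x) log p(x).

For P = (1/7, 3/7, 1/7, 3/14, 1/14):
H = -1/7 × log_2(1/7) -3/7 × log_2(3/7) -1/7 × log_2(1/7) -3/14 × log_2(3/14) -1/14 × log_2(1/14)
H = 2.0742 bits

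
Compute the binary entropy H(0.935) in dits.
0.1045 dits

The binary entropy function is:
H(p) = -p log(p) - (1-p) log(1-p)

H(0.935) = -0.935 × log_10(0.935) - 0.065 × log_10(0.065)
H(0.935) = 0.1045 dits

Note: Binary entropy is maximized at p=0.5 (H=1 bit) and minimized at p=0 or p=1 (H=0).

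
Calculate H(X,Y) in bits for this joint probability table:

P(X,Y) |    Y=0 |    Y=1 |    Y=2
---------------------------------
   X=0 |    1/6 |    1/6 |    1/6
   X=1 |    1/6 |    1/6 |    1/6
2.5850 bits

Joint entropy is H(X,Y) = -Σ_{x,y} p(x,y) log p(x,y).

Summing over all non-zero entries:
H(X,Y) = -[1/6·log_2(1/6) + 1/6·log_2(1/6) + 1/6·log_2(1/6) + 1/6·log_2(1/6) + 1/6·log_2(1/6) + 1/6·log_2(1/6)]
H(X,Y) = 2.5850 bits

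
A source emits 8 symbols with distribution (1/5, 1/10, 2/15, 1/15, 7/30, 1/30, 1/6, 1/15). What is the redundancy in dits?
0.0634 dits

Redundancy measures how far a source is from maximum entropy:
R = H_max - H(X)

Maximum entropy for 8 symbols: H_max = log_10(8) = 0.9031 dits
Actual entropy: H(X) = 0.8397 dits
Redundancy: R = 0.9031 - 0.8397 = 0.0634 dits

This redundancy represents potential for compression: the source could be compressed by 0.0634 dits per symbol.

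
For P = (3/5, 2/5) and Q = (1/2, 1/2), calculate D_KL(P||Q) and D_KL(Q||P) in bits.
D_KL(P||Q) = 0.0290, D_KL(Q||P) = 0.0294

KL divergence is not symmetric: D_KL(P||Q) ≠ D_KL(Q||P) in general.

D_KL(P||Q) = 0.0290 bits
D_KL(Q||P) = 0.0294 bits

No, they are not equal!

This asymmetry is why KL divergence is not a true distance metric.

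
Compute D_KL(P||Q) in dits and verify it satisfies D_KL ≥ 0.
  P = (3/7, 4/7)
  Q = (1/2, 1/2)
0.0044 dits

KL divergence satisfies the Gibbs inequality: D_KL(P||Q) ≥ 0 for all distributions P, Q.

D_KL(P||Q) = Σ p(x) log(p(x)/q(x))
Term by term:
  x=0: 3/7 × log_10[(3/7)/(1/2)] = -0.0287
  x=1: 4/7 × log_10[(4/7)/(1/2)] = 0.0331
D_KL(P||Q) = 0.0044 dits

D_KL(P||Q) = 0.0044 ≥ 0 ✓

This non-negativity is a fundamental property: relative entropy cannot be negative because it measures how different Q is from P.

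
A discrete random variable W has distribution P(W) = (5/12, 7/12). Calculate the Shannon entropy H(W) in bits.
0.9799 bits

Shannon entropy is H(X) = -Σ p(x) log p(x).

For P = (5/12, 7/12):
H = -5/12 × log_2(5/12) -7/12 × log_2(7/12)
H = 0.9799 bits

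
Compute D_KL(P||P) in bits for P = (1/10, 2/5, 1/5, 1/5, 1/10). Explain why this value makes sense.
0.0000 bits

KL divergence satisfies the Gibbs inequality: D_KL(P||Q) ≥ 0 for all distributions P, Q.

D_KL(P||Q) = Σ p(x) log(p(x)/q(x))
Each term is p(x) × log_2(p(x)/p(x)) = p(x) × log_2(1) = 0, so the sum is 0.
D_KL(P||Q) = 0.0000 bits

When P = Q, the KL divergence is exactly 0, as there is no 'divergence' between identical distributions.

This non-negativity is a fundamental property: relative entropy cannot be negative because it measures how different Q is from P.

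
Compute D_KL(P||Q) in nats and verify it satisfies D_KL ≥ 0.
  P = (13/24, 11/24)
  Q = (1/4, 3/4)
0.1931 nats

KL divergence satisfies the Gibbs inequality: D_KL(P||Q) ≥ 0 for all distributions P, Q.

D_KL(P||Q) = Σ p(x) log(p(x)/q(x))
Term by term:
  x=0: 13/24 × log_e[(13/24)/(1/4)] = 0.4188
  x=1: 11/24 × log_e[(11/24)/(3/4)] = -0.2257
D_KL(P||Q) = 0.1931 nats

D_KL(P||Q) = 0.1931 ≥ 0 ✓

This non-negativity is a fundamental property: relative entropy cannot be negative because it measures how different Q is from P.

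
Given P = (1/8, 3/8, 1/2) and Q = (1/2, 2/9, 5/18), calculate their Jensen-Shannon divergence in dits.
0.0374 dits

Jensen-Shannon divergence is:
JSD(P||Q) = 0.5 × D_KL(P||M) + 0.5 × D_KL(Q||M)
where M = 0.5 × (P + Q) is the mixture distribution.

M = 0.5 × (1/8, 3/8, 1/2) + 0.5 × (1/2, 2/9, 5/18) = (5/16, 0.298611, 7/18)

D_KL(P||M) = 0.0419 dits
D_KL(Q||M) = 0.0330 dits

JSD(P||Q) = 0.5 × 0.0419 + 0.5 × 0.0330 = 0.0374 dits

Unlike KL divergence, JSD is symmetric and bounded: 0 ≤ JSD ≤ log(2).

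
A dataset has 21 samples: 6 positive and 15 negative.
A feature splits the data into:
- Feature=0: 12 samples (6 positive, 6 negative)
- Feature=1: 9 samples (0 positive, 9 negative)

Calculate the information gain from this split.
0.2917 bits

Information Gain = H(Y) - H(Y|Feature)

Before split:
P(positive) = 6/21 = 0.2857
H(Y) = 0.8631 bits

After split:
Feature=0: H = 1.0000 bits (weight = 12/21)
Feature=1: H = 0.0000 bits (weight = 9/21)
H(Y|Feature) = (12/21)×1.0000 + (9/21)×0.0000 = 0.5714 bits

Information Gain = 0.8631 - 0.5714 = 0.2917 bits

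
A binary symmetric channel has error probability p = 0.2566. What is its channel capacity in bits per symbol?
0.1784 bits

For a binary symmetric channel (BSC) with error probability p:
Capacity C = 1 - H(p) bits per symbol

where H(p) = -p log₂(p) - (1-p) log₂(1-p) is the binary entropy function.

H(0.2566) = 0.8216 bits
C = 1 - 0.8216 = 0.1784 bits per symbol

This means we can reliably transmit up to 0.1784 bits of information per channel use.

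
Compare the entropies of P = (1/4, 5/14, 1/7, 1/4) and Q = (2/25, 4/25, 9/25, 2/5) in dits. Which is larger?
P

Computing entropies in dits:
H(P) = 0.5815
H(Q) = 0.5340

Distribution P has higher entropy.

Intuition: The distribution closer to uniform (more spread out) has higher entropy.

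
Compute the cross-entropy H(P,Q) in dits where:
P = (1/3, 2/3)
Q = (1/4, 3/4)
0.2840 dits

Cross-entropy: H(P,Q) = -Σ p(x) log q(x)

Alternatively: H(P,Q) = H(P) + D_KL(P||Q)
H(P) = 0.2764 dits
D_KL(P||Q) = 0.0075 dits

H(P,Q) = 0.2764 + 0.0075 = 0.2840 dits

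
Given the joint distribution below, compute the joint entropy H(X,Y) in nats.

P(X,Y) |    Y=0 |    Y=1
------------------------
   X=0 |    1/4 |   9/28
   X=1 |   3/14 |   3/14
1.3716 nats

Joint entropy is H(X,Y) = -Σ_{x,y} p(x,y) log p(x,y).

Summing over all non-zero entries:
H(X,Y) = -[1/4·log_e(1/4) + 9/28·log_e(9/28) + 3/14·log_e(3/14) + 3/14·log_e(3/14)]
H(X,Y) = 1.3716 nats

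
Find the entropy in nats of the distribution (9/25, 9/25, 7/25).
1.0920 nats

Shannon entropy is H(X) = -Σ p(x) log p(x).

For P = (9/25, 9/25, 7/25):
H = -9/25 × log_e(9/25) -9/25 × log_e(9/25) -7/25 × log_e(7/25)
H = 1.0920 nats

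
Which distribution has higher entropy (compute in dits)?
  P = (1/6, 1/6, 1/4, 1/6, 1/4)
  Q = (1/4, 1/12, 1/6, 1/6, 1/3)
P

Computing entropies in dits:
H(P) = 0.6901
H(Q) = 0.6589

Distribution P has higher entropy.

Intuition: The distribution closer to uniform (more spread out) has higher entropy.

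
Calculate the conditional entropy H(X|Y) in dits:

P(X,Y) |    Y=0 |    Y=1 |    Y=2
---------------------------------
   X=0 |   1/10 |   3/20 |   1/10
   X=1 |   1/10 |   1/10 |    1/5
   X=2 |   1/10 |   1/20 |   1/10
0.4555 dits

Using the chain rule: H(X|Y) = H(X,Y) - H(Y)

First, compute H(X,Y) = 0.9284 dits

Marginal P(Y) = (3/10, 3/10, 2/5)
H(Y) = 0.4729 dits

H(X|Y) = H(X,Y) - H(Y) = 0.9284 - 0.4729 = 0.4555 dits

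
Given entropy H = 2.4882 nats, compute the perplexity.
12.0396

Perplexity is e^H (or exp(H) for natural log).

H = 2.4882 nats
Perplexity = e^2.4882 = 12.0396

Interpretation: The model's uncertainty is equivalent to choosing uniformly among 12.0 options.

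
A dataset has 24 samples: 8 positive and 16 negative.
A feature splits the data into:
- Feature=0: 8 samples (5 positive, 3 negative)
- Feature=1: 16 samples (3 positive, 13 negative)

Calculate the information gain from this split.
0.1360 bits

Information Gain = H(Y) - H(Y|Feature)

Before split:
P(positive) = 8/24 = 0.3333
H(Y) = 0.9183 bits

After split:
Feature=0: H = 0.9544 bits (weight = 8/24)
Feature=1: H = 0.6962 bits (weight = 16/24)
H(Y|Feature) = (8/24)×0.9544 + (16/24)×0.6962 = 0.7823 bits

Information Gain = 0.9183 - 0.7823 = 0.1360 bits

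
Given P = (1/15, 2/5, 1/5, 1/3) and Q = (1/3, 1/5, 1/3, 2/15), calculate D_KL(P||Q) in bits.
0.5385 bits

KL divergence: D_KL(P||Q) = Σ p(x) log(p(x)/q(x))

Computing term by term:
  x=0: 1/15 × log_2[(1/15)/(1/3)] = 1/15 × -2.3219 = -0.1548
  x=1: 2/5 × log_2[(2/5)/(1/5)] = 2/5 × 1.0000 = 0.4000
  x=2: 1/5 × log_2[(1/5)/(1/3)] = 1/5 × -0.7370 = -0.1474
  x=3: 1/3 × log_2[(1/3)/(2/15)] = 1/3 × 1.3219 = 0.4406

D_KL(P||Q) = 0.5385 bits

Note: KL divergence is always non-negative and equals 0 iff P = Q.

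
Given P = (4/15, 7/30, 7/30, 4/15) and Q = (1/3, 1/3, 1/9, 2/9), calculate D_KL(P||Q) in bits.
0.1140 bits

KL divergence: D_KL(P||Q) = Σ p(x) log(p(x)/q(x))

Computing term by term:
  x=0: 4/15 × log_2[(4/15)/(1/3)] = 4/15 × -0.3219 = -0.0858
  x=1: 7/30 × log_2[(7/30)/(1/3)] = 7/30 × -0.5146 = -0.1201
  x=2: 7/30 × log_2[(7/30)/(1/9)] = 7/30 × 1.0704 = 0.2498
  x=3: 4/15 × log_2[(4/15)/(2/9)] = 4/15 × 0.2630 = 0.0701

D_KL(P||Q) = 0.1140 bits

Note: KL divergence is always non-negative and equals 0 iff P = Q.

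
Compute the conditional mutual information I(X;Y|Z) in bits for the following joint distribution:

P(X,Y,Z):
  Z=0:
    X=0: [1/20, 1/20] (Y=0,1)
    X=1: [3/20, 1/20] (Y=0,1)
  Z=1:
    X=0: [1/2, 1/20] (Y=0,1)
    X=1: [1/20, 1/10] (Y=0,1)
0.1585 bits

Conditional mutual information: I(X;Y|Z) = H(X|Z) + H(Y|Z) - H(X,Y|Z)

H(Z) = 0.8813
H(X,Z) = 1.6815 → H(X|Z) = 0.8002
H(Y,Z) = 1.6815 → H(Y|Z) = 0.8002
H(X,Y,Z) = 2.3232 → H(X,Y|Z) = 1.4419

I(X;Y|Z) = 0.8002 + 0.8002 - 1.4419 = 0.1585 bits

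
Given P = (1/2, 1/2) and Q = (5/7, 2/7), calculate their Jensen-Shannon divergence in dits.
0.0106 dits

Jensen-Shannon divergence is:
JSD(P||Q) = 0.5 × D_KL(P||M) + 0.5 × D_KL(Q||M)
where M = 0.5 × (P + Q) is the mixture distribution.

M = 0.5 × (1/2, 1/2) + 0.5 × (5/7, 2/7) = (17/28, 11/28)

D_KL(P||M) = 0.0102 dits
D_KL(Q||M) = 0.0109 dits

JSD(P||Q) = 0.5 × 0.0102 + 0.5 × 0.0109 = 0.0106 dits

Unlike KL divergence, JSD is symmetric and bounded: 0 ≤ JSD ≤ log(2).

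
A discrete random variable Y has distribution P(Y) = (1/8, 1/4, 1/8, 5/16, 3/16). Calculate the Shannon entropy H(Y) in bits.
2.2272 bits

Shannon entropy is H(X) = -Σ p(x) log p(x).

For P = (1/8, 1/4, 1/8, 5/16, 3/16):
H = -1/8 × log_2(1/8) -1/4 × log_2(1/4) -1/8 × log_2(1/8) -5/16 × log_2(5/16) -3/16 × log_2(3/16)
H = 2.2272 bits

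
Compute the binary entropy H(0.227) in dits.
0.2326 dits

The binary entropy function is:
H(p) = -p log(p) - (1-p) log(1-p)

H(0.227) = -0.227 × log_10(0.227) - 0.773 × log_10(0.773)
H(0.227) = 0.2326 dits

Note: Binary entropy is maximized at p=0.5 (H=1 bit) and minimized at p=0 or p=1 (H=0).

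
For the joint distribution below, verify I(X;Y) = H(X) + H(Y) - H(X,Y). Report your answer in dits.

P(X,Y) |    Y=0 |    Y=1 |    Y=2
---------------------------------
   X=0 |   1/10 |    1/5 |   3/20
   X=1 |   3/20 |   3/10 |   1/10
I(X;Y) = 0.0066 dits

Mutual information has multiple equivalent forms:
- I(X;Y) = H(X) - H(X|Y)
- I(X;Y) = H(Y) - H(Y|X)
- I(X;Y) = H(X) + H(Y) - H(X,Y)

Computing all quantities:
H(X) = 0.2989, H(Y) = 0.4515, H(X,Y) = 0.7438
H(X|Y) = 0.2923, H(Y|X) = 0.4450

Verification:
H(X) - H(X|Y) = 0.2989 - 0.2923 = 0.0066
H(Y) - H(Y|X) = 0.4515 - 0.4450 = 0.0066
H(X) + H(Y) - H(X,Y) = 0.2989 + 0.4515 - 0.7438 = 0.0066

All forms give I(X;Y) = 0.0066 dits. ✓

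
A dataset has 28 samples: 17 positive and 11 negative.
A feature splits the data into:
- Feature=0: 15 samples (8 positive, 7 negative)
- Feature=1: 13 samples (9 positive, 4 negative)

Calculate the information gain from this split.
0.0192 bits

Information Gain = H(Y) - H(Y|Feature)

Before split:
P(positive) = 17/28 = 0.6071
H(Y) = 0.9666 bits

After split:
Feature=0: H = 0.9968 bits (weight = 15/28)
Feature=1: H = 0.8905 bits (weight = 13/28)
H(Y|Feature) = (15/28)×0.9968 + (13/28)×0.8905 = 0.9474 bits

Information Gain = 0.9666 - 0.9474 = 0.0192 bits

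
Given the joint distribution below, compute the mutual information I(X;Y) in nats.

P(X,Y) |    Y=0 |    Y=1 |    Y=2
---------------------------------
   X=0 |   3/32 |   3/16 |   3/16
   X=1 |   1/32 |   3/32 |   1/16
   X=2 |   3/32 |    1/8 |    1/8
0.0074 nats

Mutual information: I(X;Y) = H(X) + H(Y) - H(X,Y)

Marginals:
P(X) = (15/32, 3/16, 11/32), H(X) = 1.0361 nats
P(Y) = (7/32, 13/32, 3/8), H(Y) = 1.0662 nats

Joint entropy: H(X,Y) = 2.0949 nats

I(X;Y) = 1.0361 + 1.0662 - 2.0949 = 0.0074 nats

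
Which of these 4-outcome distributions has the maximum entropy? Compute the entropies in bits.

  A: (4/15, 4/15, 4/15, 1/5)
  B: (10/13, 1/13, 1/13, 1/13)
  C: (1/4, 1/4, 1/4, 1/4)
C

For a discrete distribution over n outcomes, entropy is maximized by the uniform distribution.

Computing entropies:
H(A) = 1.9899 bits
H(B) = 1.1451 bits
H(C) = 2.0000 bits

The uniform distribution (where all probabilities equal 1/4) achieves the maximum entropy of log_2(4) = 2.0000 bits.

Distribution C has the highest entropy.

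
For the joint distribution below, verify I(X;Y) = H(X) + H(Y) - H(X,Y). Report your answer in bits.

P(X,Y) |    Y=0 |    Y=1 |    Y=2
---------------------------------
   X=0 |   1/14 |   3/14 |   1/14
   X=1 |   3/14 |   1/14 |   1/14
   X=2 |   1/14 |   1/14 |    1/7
I(X;Y) = 0.1696 bits

Mutual information has multiple equivalent forms:
- I(X;Y) = H(X) - H(X|Y)
- I(X;Y) = H(Y) - H(Y|X)
- I(X;Y) = H(X) + H(Y) - H(X,Y)

Computing all quantities:
H(X) = 1.5774, H(Y) = 1.5774, H(X,Y) = 2.9852
H(X|Y) = 1.4078, H(Y|X) = 1.4078

Verification:
H(X) - H(X|Y) = 1.5774 - 1.4078 = 0.1696
H(Y) - H(Y|X) = 1.5774 - 1.4078 = 0.1696
H(X) + H(Y) - H(X,Y) = 1.5774 + 1.5774 - 2.9852 = 0.1696

All forms give I(X;Y) = 0.1696 bits. ✓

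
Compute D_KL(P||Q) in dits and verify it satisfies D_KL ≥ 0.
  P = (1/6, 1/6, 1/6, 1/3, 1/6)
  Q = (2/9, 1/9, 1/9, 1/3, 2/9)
0.0171 dits

KL divergence satisfies the Gibbs inequality: D_KL(P||Q) ≥ 0 for all distributions P, Q.

D_KL(P||Q) = Σ p(x) log(p(x)/q(x))
Term by term:
  x=0: 1/6 × log_10[(1/6)/(2/9)] = -0.0208
  x=1: 1/6 × log_10[(1/6)/(1/9)] = 0.0293
  x=2: 1/6 × log_10[(1/6)/(1/9)] = 0.0293
  x=3: 1/3 × log_10[(1/3)/(1/3)] = 0.0000
  x=4: 1/6 × log_10[(1/6)/(2/9)] = -0.0208
D_KL(P||Q) = 0.0171 dits

D_KL(P||Q) = 0.0171 ≥ 0 ✓

This non-negativity is a fundamental property: relative entropy cannot be negative because it measures how different Q is from P.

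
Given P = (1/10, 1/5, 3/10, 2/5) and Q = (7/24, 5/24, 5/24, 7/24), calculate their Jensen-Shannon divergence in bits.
0.0475 bits

Jensen-Shannon divergence is:
JSD(P||Q) = 0.5 × D_KL(P||M) + 0.5 × D_KL(Q||M)
where M = 0.5 × (P + Q) is the mixture distribution.

M = 0.5 × (1/10, 1/5, 3/10, 2/5) + 0.5 × (7/24, 5/24, 5/24, 7/24) = (0.195833, 0.204167, 0.254167, 0.345833)

D_KL(P||M) = 0.0528 bits
D_KL(Q||M) = 0.0422 bits

JSD(P||Q) = 0.5 × 0.0528 + 0.5 × 0.0422 = 0.0475 bits

Unlike KL divergence, JSD is symmetric and bounded: 0 ≤ JSD ≤ log(2).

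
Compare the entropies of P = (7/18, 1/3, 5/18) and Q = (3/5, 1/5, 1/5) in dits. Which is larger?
P

Computing entropies in dits:
H(P) = 0.4731
H(Q) = 0.4127

Distribution P has higher entropy.

Intuition: The distribution closer to uniform (more spread out) has higher entropy.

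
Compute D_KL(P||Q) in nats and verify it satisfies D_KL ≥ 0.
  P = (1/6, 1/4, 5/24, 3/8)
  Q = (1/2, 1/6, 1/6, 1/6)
0.2689 nats

KL divergence satisfies the Gibbs inequality: D_KL(P||Q) ≥ 0 for all distributions P, Q.

D_KL(P||Q) = Σ p(x) log(p(x)/q(x))
Term by term:
  x=0: 1/6 × log_e[(1/6)/(1/2)] = -0.1831
  x=1: 1/4 × log_e[(1/4)/(1/6)] = 0.1014
  x=2: 5/24 × log_e[(5/24)/(1/6)] = 0.0465
  x=3: 3/8 × log_e[(3/8)/(1/6)] = 0.3041
D_KL(P||Q) = 0.2689 nats

D_KL(P||Q) = 0.2689 ≥ 0 ✓

This non-negativity is a fundamental property: relative entropy cannot be negative because it measures how different Q is from P.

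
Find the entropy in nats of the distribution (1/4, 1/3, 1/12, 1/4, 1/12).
1.4735 nats

Shannon entropy is H(X) = -Σ p(x) log p(x).

For P = (1/4, 1/3, 1/12, 1/4, 1/12):
H = -1/4 × log_e(1/4) -1/3 × log_e(1/3) -1/12 × log_e(1/12) -1/4 × log_e(1/4) -1/12 × log_e(1/12)
H = 1.4735 nats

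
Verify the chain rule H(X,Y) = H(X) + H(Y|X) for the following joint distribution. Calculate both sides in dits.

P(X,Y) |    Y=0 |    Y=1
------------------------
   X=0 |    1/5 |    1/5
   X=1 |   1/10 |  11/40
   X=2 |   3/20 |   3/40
H(X,Y) = 0.7417, H(X) = 0.4647, H(Y|X) = 0.2771 (all in dits)

Chain rule: H(X,Y) = H(X) + H(Y|X)

Left side — joint entropy directly:
H(X,Y) = -Σ p(x,y) log p(x,y) = 0.7417 dits

Right side — compute H(Y|X) from the conditional distributions:
P(X) = (2/5, 3/8, 9/40), so H(X) = 0.4647 dits
H(Y|X) = Σ_x P(X=x) · H(Y|X=x):
  P(Y|X=0) = (1/2, 1/2), H(Y|X=0) = 0.3010, weight P(X=0) = 2/5
  P(Y|X=1) = (4/15, 11/15), H(Y|X=1) = 0.2519, weight P(X=1) = 3/8
  P(Y|X=2) = (2/3, 1/3), H(Y|X=2) = 0.2764, weight P(X=2) = 9/40
H(Y|X) = 0.2771 dits

H(X) + H(Y|X) = 0.4647 + 0.2771 = 0.7417 dits

Both sides equal 0.7417 dits. ✓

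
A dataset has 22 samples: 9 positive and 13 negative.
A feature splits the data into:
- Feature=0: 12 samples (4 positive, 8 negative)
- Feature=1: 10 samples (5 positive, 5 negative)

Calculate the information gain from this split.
0.0206 bits

Information Gain = H(Y) - H(Y|Feature)

Before split:
P(positive) = 9/22 = 0.4091
H(Y) = 0.9760 bits

After split:
Feature=0: H = 0.9183 bits (weight = 12/22)
Feature=1: H = 1.0000 bits (weight = 10/22)
H(Y|Feature) = (12/22)×0.9183 + (10/22)×1.0000 = 0.9554 bits

Information Gain = 0.9760 - 0.9554 = 0.0206 bits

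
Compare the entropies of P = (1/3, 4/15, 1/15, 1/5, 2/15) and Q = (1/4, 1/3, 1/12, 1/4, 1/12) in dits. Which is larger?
P

Computing entropies in dits:
H(P) = 0.6470
H(Q) = 0.6399

Distribution P has higher entropy.

Intuition: The distribution closer to uniform (more spread out) has higher entropy.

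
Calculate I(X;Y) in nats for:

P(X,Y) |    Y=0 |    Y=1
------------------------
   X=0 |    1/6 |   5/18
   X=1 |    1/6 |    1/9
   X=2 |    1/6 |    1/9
0.0252 nats

Mutual information: I(X;Y) = H(X) + H(Y) - H(X,Y)

Marginals:
P(X) = (4/9, 5/18, 5/18), H(X) = 1.0720 nats
P(Y) = (1/2, 1/2), H(Y) = 0.6931 nats

Joint entropy: H(X,Y) = 1.7400 nats

I(X;Y) = 1.0720 + 0.6931 - 1.7400 = 0.0252 nats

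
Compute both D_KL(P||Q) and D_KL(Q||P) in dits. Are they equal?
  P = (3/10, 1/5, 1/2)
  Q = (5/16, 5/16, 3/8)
D_KL(P||Q) = 0.0184, D_KL(Q||P) = 0.0193

KL divergence is not symmetric: D_KL(P||Q) ≠ D_KL(Q||P) in general.

D_KL(P||Q) = 0.0184 dits
D_KL(Q||P) = 0.0193 dits

No, they are not equal!

This asymmetry is why KL divergence is not a true distance metric.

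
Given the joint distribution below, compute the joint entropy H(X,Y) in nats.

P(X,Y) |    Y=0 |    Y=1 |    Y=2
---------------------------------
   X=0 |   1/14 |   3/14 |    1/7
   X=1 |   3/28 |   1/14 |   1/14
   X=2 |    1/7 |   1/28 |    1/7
2.0879 nats

Joint entropy is H(X,Y) = -Σ_{x,y} p(x,y) log p(x,y).

Summing over all non-zero entries:
H(X,Y) = -[1/14·log_e(1/14) + 3/14·log_e(3/14) + 1/7·log_e(1/7) + 3/28·log_e(3/28) + 1/14·log_e(1/14) + 1/14·log_e(1/14) + 1/7·log_e(1/7) + 1/28·log_e(1/28) + 1/7·log_e(1/7)]
H(X,Y) = 2.0879 nats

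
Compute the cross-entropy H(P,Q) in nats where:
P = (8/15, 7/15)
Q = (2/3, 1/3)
0.7289 nats

Cross-entropy: H(P,Q) = -Σ p(x) log q(x)

Alternatively: H(P,Q) = H(P) + D_KL(P||Q)
H(P) = 0.6909 nats
D_KL(P||Q) = 0.0380 nats

H(P,Q) = 0.6909 + 0.0380 = 0.7289 nats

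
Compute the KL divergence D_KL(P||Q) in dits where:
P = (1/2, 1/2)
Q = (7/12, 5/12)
0.0061 dits

KL divergence: D_KL(P||Q) = Σ p(x) log(p(x)/q(x))

Computing term by term:
  x=0: 1/2 × log_10[(1/2)/(7/12)] = 1/2 × -0.0669 = -0.0335
  x=1: 1/2 × log_10[(1/2)/(5/12)] = 1/2 × 0.0792 = 0.0396

D_KL(P||Q) = 0.0061 dits

Note: KL divergence is always non-negative and equals 0 iff P = Q.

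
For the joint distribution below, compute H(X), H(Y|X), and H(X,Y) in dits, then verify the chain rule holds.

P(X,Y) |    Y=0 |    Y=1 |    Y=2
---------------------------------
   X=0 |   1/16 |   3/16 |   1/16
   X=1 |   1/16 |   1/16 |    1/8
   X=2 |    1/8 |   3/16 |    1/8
H(X,Y) = 0.9123, H(X) = 0.4654, H(Y|X) = 0.4469 (all in dits)

Chain rule: H(X,Y) = H(X) + H(Y|X)

Left side — joint entropy directly:
H(X,Y) = -Σ p(x,y) log p(x,y) = 0.9123 dits

Right side — compute H(Y|X) from the conditional distributions:
P(X) = (5/16, 1/4, 7/16), so H(X) = 0.4654 dits
H(Y|X) = Σ_x P(X=x) · H(Y|X=x):
  P(Y|X=0) = (1/5, 3/5, 1/5), H(Y|X=0) = 0.4127, weight P(X=0) = 5/16
  P(Y|X=1) = (1/4, 1/4, 1/2), H(Y|X=1) = 0.4515, weight P(X=1) = 1/4
  P(Y|X=2) = (2/7, 3/7, 2/7), H(Y|X=2) = 0.4686, weight P(X=2) = 7/16
H(Y|X) = 0.4469 dits

H(X) + H(Y|X) = 0.4654 + 0.4469 = 0.9123 dits

Both sides equal 0.9123 dits. ✓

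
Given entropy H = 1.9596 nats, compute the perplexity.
7.0965

Perplexity is e^H (or exp(H) for natural log).

H = 1.9596 nats
Perplexity = e^1.9596 = 7.0965

Interpretation: The model's uncertainty is equivalent to choosing uniformly among 7.1 options.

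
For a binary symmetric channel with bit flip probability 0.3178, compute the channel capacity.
0.0980 bits

For a binary symmetric channel (BSC) with error probability p:
Capacity C = 1 - H(p) bits per symbol

where H(p) = -p log₂(p) - (1-p) log₂(1-p) is the binary entropy function.

H(0.3178) = 0.9020 bits
C = 1 - 0.9020 = 0.0980 bits per symbol

This means we can reliably transmit up to 0.0980 bits of information per channel use.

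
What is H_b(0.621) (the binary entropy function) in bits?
0.9573 bits

The binary entropy function is:
H(p) = -p log(p) - (1-p) log(1-p)

H(0.621) = -0.621 × log_2(0.621) - 0.379 × log_2(0.379)
H(0.621) = 0.9573 bits

Note: Binary entropy is maximized at p=0.5 (H=1 bit) and minimized at p=0 or p=1 (H=0).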